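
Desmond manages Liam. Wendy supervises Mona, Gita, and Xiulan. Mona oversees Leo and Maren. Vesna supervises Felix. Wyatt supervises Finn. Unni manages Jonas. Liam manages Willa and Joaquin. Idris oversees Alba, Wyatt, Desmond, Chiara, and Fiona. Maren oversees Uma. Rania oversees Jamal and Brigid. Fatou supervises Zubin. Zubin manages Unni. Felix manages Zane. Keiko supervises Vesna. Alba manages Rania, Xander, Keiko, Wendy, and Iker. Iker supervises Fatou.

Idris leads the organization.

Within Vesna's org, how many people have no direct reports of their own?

1

The only person in Vesna's organization with no one reporting to them is Zane. That is 1.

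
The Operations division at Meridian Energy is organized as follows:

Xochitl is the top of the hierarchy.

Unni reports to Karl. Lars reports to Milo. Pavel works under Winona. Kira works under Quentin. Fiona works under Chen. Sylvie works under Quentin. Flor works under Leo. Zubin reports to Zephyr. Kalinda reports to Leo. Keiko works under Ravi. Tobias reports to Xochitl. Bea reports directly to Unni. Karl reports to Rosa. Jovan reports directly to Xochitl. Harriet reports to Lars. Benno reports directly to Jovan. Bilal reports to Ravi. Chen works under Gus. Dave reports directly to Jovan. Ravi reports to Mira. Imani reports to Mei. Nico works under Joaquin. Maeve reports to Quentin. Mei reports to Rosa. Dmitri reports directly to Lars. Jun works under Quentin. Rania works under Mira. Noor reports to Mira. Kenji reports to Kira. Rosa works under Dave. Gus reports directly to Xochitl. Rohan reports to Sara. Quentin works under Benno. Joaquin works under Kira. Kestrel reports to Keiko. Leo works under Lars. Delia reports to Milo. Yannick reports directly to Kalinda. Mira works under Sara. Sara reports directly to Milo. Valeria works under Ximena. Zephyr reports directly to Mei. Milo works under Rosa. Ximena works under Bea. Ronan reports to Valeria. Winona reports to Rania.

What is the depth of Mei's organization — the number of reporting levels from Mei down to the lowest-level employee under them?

The longest chain under Mei runs Mei → Zephyr → Zubin, which is 2 levels below Mei.

2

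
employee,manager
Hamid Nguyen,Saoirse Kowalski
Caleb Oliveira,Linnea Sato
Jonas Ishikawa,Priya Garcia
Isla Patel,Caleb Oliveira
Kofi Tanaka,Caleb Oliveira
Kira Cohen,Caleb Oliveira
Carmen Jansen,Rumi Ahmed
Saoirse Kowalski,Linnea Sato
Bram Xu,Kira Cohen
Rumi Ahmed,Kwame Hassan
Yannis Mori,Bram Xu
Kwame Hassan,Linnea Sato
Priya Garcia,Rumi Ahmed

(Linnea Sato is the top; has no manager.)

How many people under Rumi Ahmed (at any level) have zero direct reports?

2

The people in Rumi Ahmed's organization with no one reporting to them are Carmen Jansen, Jonas Ishikawa. That is 2.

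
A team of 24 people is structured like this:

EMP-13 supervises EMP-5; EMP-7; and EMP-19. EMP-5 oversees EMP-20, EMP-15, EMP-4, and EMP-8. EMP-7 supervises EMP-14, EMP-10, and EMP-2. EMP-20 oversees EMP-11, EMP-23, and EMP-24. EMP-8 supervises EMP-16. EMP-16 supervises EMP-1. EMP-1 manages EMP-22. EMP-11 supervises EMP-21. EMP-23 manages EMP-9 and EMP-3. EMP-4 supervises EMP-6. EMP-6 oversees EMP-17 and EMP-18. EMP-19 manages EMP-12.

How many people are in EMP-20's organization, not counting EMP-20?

6

EMP-20 directly manages EMP-11, EMP-23, EMP-24. Under EMP-11: EMP-21 (1). Under EMP-23: EMP-3, EMP-9 (2). EMP-24 has no reports. So EMP-20's organization is 3 direct reports plus everyone under them: 2 + 3 + 1 = 6.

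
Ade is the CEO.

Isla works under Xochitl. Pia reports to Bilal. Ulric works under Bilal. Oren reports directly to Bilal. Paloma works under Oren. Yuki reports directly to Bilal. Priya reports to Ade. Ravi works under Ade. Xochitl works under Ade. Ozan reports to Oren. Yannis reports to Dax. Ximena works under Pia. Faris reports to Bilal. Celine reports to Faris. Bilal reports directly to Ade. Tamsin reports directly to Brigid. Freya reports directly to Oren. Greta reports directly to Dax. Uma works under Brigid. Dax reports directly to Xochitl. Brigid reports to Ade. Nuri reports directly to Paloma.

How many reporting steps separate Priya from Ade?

Chain from Priya up to Ade: Priya → Ade. That is 1 step up, so Priya is 1 level below Ade.

1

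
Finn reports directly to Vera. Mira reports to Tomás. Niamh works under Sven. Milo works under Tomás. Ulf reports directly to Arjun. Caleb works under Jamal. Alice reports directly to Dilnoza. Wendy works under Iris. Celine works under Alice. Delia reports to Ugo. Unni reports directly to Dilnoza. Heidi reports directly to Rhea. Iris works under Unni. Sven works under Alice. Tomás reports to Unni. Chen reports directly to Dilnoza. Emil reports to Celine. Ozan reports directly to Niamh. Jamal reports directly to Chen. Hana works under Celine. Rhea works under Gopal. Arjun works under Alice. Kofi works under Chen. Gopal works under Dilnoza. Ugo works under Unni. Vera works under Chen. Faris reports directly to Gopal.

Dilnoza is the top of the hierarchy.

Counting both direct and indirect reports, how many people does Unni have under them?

Unni directly manages Iris, Tomás, Ugo. Under Iris: Wendy (1). Under Tomás: Mira, Milo (2). Under Ugo: Delia (1). So Unni's organization is 3 direct reports plus everyone under them: 2 + 3 + 2 = 7.

7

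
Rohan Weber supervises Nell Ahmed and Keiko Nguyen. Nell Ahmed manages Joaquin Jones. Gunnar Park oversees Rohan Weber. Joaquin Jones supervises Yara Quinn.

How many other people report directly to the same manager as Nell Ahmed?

Nell Ahmed reports to Rohan Weber. Rohan Weber's other direct reports are Keiko Nguyen — 1 peer.

1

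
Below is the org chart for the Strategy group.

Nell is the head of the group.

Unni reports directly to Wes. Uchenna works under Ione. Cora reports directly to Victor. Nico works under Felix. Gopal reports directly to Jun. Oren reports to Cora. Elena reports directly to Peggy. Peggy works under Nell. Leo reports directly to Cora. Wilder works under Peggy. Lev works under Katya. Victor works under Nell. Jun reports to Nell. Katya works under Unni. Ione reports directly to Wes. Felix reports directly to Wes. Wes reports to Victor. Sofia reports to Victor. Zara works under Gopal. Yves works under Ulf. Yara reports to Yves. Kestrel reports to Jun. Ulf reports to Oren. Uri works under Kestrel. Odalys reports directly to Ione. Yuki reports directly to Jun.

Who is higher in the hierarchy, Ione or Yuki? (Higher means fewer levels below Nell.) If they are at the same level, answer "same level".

Ione is 3 levels below Nell; Yuki is 2. Yuki is higher.

Yuki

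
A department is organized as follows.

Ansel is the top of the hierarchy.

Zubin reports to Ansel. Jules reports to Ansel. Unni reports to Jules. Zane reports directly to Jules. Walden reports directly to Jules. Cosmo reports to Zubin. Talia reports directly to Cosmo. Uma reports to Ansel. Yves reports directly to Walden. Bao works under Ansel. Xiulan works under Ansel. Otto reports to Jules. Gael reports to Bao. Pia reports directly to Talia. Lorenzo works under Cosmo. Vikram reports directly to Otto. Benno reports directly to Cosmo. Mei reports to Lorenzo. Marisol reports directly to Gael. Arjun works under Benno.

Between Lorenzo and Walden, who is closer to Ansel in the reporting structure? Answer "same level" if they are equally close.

Lorenzo is 3 levels below Ansel; Walden is 2. Walden is higher.

Walden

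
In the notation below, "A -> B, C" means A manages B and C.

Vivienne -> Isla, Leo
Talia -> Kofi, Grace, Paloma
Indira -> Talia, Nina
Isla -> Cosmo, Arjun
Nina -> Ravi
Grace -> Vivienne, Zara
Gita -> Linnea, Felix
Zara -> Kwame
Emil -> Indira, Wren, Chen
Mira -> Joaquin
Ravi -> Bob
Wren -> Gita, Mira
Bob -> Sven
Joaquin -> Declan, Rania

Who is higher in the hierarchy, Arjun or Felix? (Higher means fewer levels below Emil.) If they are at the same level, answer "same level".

Felix

Arjun is 6 levels below Emil; Felix is 3. Felix is higher.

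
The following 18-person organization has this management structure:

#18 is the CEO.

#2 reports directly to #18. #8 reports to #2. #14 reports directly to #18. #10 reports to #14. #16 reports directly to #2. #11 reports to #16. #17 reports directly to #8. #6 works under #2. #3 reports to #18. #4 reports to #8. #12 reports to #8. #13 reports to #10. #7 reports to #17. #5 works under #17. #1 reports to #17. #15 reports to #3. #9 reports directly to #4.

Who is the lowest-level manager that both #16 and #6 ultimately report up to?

#2

#16's chain of managers is #2, #18. #6's chain of managers is #2, #18. The first manager that appears in both chains is #2.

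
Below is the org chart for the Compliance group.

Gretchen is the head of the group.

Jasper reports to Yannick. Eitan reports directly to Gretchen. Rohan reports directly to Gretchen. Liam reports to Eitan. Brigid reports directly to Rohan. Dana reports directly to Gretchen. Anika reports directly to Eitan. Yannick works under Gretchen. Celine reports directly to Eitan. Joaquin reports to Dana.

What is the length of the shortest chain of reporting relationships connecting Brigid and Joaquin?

4

Brigid is 2 levels below Gretchen, and Joaquin is 2 levels below Gretchen (their lowest common manager). The shortest path runs up from Brigid to Gretchen and back down to Joaquin: 2 + 2 = 4 links.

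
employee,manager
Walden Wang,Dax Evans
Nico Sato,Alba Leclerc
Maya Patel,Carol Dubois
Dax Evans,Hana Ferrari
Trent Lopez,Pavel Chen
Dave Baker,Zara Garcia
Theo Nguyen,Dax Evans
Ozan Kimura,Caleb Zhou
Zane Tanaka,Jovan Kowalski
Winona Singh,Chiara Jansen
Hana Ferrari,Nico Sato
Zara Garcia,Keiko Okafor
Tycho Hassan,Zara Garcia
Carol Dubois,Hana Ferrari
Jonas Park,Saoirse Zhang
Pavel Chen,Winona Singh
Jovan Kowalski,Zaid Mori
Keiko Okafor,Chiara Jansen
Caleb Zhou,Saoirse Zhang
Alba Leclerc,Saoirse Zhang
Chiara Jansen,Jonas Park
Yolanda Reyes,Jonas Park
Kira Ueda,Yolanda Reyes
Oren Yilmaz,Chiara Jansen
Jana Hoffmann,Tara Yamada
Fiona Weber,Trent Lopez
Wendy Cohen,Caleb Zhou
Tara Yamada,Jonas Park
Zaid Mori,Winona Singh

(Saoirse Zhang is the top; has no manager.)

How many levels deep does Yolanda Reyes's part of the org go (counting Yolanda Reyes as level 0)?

The longest chain under Yolanda Reyes runs Yolanda Reyes → Kira Ueda, which is 1 level below Yolanda Reyes.

1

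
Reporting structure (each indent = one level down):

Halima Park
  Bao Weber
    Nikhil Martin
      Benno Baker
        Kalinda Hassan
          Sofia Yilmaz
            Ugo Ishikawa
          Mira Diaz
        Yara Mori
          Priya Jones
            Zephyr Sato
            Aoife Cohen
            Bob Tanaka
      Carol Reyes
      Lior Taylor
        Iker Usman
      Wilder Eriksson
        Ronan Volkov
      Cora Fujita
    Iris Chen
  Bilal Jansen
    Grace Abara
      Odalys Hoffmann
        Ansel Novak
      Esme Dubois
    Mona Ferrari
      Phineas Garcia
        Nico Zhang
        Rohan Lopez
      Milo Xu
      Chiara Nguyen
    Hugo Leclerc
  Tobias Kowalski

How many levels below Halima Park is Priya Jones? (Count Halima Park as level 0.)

5

Chain from Priya Jones up to Halima Park: Priya Jones → Yara Mori → Benno Baker → Nikhil Martin → Bao Weber → Halima Park. That is 5 steps up, so Priya Jones is 5 levels below Halima Park.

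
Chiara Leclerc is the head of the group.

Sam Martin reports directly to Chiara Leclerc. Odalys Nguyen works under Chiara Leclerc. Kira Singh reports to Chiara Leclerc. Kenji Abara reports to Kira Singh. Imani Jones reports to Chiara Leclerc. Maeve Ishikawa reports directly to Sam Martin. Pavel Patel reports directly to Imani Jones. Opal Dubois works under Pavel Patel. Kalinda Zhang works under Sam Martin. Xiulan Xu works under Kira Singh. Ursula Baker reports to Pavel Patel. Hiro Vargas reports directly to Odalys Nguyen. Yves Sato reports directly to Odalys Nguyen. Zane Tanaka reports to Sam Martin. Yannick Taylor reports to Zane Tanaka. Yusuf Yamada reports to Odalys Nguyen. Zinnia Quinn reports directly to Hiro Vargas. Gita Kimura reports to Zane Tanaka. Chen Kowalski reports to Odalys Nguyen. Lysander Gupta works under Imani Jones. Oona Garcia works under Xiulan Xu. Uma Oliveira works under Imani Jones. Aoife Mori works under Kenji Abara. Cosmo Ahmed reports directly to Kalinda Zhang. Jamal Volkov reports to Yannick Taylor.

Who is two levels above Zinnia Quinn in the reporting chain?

Odalys Nguyen

Zinnia Quinn reports to Hiro Vargas, and Hiro Vargas reports to Odalys Nguyen. So Zinnia Quinn's skip-level manager is Odalys Nguyen.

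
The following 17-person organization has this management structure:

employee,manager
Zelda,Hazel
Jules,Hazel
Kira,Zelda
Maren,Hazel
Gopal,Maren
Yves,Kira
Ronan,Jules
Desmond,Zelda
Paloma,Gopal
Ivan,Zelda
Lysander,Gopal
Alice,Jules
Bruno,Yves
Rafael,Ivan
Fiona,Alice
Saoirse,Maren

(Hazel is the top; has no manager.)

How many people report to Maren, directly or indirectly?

4

Maren directly manages Gopal, Saoirse. Under Gopal: Lysander, Paloma (2). Saoirse has no reports. So Maren's organization is 2 direct reports plus everyone under them: 3 + 1 = 4.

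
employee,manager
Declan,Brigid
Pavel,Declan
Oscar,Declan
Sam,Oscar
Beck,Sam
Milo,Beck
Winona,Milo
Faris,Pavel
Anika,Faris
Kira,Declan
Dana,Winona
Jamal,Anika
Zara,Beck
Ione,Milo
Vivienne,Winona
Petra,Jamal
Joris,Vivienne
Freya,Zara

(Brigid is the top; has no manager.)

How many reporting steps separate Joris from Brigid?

Chain from Joris up to Brigid: Joris → Vivienne → Winona → Milo → Beck → Sam → Oscar → Declan → Brigid. That is 8 steps up, so Joris is 8 levels below Brigid.

8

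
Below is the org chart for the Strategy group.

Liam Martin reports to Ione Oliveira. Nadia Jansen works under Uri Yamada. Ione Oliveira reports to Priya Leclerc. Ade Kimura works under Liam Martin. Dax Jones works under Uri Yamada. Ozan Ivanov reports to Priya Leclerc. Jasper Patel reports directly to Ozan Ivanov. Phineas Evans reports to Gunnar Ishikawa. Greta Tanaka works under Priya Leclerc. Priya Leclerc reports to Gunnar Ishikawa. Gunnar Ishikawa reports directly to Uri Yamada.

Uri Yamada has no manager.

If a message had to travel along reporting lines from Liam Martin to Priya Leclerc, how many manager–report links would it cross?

Liam Martin is in Priya Leclerc's organization: the chain from Liam Martin up to Priya Leclerc is Liam Martin → Ione Oliveira → Priya Leclerc, which is 2 links.

2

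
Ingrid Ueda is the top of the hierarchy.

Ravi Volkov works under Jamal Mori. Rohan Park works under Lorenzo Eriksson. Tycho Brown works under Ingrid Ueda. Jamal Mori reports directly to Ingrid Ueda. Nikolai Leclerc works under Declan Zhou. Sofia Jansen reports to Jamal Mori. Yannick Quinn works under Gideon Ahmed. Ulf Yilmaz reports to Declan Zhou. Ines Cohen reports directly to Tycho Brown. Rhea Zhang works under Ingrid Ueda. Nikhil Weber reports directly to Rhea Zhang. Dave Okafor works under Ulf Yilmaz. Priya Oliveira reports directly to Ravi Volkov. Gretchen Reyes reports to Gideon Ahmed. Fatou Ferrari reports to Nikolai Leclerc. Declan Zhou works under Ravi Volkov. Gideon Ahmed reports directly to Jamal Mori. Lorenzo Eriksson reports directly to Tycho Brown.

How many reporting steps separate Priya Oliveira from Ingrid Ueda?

Chain from Priya Oliveira up to Ingrid Ueda: Priya Oliveira → Ravi Volkov → Jamal Mori → Ingrid Ueda. That is 3 steps up, so Priya Oliveira is 3 levels below Ingrid Ueda.

3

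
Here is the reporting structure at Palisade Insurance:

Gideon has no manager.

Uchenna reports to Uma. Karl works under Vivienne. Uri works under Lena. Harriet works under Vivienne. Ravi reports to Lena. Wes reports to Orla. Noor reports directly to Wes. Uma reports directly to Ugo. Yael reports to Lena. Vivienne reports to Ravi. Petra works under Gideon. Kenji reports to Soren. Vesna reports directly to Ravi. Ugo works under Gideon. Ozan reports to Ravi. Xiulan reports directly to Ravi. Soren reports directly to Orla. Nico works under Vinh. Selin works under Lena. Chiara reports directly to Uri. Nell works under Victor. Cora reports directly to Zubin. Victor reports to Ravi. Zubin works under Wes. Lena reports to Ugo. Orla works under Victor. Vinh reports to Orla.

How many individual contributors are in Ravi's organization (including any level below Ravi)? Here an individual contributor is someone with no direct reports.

The people in Ravi's organization with no one reporting to them are Vesna, Xiulan, Ozan, Karl, Harriet, Nell, Nico, Kenji, Noor, Cora. That is 10.

10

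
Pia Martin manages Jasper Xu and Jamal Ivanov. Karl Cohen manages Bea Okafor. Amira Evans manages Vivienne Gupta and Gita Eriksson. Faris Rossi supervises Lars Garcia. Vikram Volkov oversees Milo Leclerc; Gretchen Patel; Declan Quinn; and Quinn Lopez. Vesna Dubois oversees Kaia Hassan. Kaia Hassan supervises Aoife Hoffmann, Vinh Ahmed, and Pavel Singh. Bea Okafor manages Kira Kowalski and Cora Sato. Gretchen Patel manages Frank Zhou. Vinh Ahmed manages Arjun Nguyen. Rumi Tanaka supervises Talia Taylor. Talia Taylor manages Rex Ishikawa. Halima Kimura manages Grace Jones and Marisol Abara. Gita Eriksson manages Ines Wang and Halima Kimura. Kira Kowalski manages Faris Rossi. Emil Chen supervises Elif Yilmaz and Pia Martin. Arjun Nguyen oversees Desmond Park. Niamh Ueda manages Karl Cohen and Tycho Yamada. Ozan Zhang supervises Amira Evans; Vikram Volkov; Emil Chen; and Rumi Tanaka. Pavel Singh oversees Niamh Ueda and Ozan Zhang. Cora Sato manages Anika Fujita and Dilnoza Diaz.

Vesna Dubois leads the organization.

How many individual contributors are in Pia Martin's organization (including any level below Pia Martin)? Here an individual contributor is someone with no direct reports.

The people in Pia Martin's organization with no one reporting to them are Jamal Ivanov, Jasper Xu. That is 2.

2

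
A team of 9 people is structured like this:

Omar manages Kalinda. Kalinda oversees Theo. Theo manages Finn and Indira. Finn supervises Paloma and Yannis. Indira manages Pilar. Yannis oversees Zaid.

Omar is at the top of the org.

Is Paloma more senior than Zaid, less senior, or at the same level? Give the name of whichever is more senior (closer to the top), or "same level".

Paloma

Paloma is 4 levels below Omar; Zaid is 5. Paloma is higher.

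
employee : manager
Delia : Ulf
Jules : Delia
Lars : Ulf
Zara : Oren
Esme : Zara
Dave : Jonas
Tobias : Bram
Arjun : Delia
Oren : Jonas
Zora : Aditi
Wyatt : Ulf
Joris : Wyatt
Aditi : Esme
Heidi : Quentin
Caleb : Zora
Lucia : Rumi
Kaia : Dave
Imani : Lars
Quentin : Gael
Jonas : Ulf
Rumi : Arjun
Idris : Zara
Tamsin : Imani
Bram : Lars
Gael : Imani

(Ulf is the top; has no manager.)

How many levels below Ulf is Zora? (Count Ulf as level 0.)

6

Chain from Zora up to Ulf: Zora → Aditi → Esme → Zara → Oren → Jonas → Ulf. That is 6 steps up, so Zora is 6 levels below Ulf.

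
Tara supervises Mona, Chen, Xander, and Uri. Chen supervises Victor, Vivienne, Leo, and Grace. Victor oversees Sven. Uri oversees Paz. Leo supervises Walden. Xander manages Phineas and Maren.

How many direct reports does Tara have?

Tara directly manages Chen, Uri, Xander, Mona. That is 4 direct reports.

4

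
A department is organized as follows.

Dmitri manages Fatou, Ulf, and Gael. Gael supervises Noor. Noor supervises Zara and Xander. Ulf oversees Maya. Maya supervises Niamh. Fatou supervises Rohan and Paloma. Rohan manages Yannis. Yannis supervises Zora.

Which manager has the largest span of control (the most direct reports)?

Direct-report counts: Dmitri has 3; Fatou has 2; Rohan has 1; Yannis has 1; Ulf has 1; Maya has 1; Gael has 1; Noor has 2. The largest is 3, held by Dmitri.

Dmitri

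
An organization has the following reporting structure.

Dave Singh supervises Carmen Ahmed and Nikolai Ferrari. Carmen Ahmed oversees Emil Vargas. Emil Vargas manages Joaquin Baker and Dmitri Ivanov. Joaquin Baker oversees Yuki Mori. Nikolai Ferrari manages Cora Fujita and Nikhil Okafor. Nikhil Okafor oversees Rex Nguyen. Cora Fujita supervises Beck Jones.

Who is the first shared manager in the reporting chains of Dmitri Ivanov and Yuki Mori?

Dmitri Ivanov's chain of managers is Emil Vargas, Carmen Ahmed, Dave Singh. Yuki Mori's chain of managers is Joaquin Baker, Emil Vargas, Carmen Ahmed, Dave Singh. The first manager that appears in both chains is Emil Vargas.

Emil Vargas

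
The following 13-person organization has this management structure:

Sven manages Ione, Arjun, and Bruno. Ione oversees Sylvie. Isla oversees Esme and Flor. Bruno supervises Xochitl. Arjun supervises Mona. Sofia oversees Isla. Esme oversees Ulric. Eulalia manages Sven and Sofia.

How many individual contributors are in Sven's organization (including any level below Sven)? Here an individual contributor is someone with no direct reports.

3

The people in Sven's organization with no one reporting to them are Sylvie, Mona, Xochitl. That is 3.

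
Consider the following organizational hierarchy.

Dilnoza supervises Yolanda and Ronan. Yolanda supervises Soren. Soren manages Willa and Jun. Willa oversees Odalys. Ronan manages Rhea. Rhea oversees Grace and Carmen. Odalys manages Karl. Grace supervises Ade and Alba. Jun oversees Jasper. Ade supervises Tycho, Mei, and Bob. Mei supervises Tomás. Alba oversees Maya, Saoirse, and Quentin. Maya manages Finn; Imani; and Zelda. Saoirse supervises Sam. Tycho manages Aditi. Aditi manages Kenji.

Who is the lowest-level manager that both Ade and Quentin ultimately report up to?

Ade's chain of managers is Grace, Rhea, Ronan, Dilnoza. Quentin's chain of managers is Alba, Grace, Rhea, Ronan, Dilnoza. The first manager that appears in both chains is Grace.

Grace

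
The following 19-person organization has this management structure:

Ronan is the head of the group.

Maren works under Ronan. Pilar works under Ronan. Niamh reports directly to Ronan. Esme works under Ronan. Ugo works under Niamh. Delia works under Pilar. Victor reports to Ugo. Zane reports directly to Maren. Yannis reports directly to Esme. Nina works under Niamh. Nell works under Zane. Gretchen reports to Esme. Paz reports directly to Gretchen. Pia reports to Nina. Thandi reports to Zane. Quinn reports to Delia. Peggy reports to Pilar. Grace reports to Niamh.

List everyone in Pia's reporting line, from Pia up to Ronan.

Pia -> Nina -> Niamh -> Ronan

Pia reports to Nina. Nina reports to Niamh. Niamh reports to Ronan. Ronan is at the top.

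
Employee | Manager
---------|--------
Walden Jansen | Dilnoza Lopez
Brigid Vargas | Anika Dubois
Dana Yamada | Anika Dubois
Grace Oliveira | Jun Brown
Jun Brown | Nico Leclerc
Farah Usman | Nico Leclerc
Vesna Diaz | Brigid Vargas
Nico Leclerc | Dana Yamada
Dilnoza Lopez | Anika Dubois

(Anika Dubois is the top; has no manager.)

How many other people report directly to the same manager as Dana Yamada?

Dana Yamada reports to Anika Dubois. Anika Dubois's other direct reports are Brigid Vargas, Dilnoza Lopez — 2 peers.

2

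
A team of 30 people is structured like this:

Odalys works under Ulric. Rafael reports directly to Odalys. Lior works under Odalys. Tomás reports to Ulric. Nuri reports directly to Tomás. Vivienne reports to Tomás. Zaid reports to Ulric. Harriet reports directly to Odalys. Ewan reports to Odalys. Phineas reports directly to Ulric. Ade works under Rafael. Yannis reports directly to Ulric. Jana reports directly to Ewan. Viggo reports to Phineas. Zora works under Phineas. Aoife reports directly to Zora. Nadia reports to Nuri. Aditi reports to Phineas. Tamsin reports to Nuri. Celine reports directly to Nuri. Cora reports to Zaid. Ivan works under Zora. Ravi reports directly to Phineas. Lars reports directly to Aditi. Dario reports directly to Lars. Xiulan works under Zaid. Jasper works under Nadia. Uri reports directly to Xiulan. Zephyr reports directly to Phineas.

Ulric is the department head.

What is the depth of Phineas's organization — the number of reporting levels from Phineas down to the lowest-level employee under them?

3

The longest chain under Phineas runs Phineas → Aditi → Lars → Dario, which is 3 levels below Phineas.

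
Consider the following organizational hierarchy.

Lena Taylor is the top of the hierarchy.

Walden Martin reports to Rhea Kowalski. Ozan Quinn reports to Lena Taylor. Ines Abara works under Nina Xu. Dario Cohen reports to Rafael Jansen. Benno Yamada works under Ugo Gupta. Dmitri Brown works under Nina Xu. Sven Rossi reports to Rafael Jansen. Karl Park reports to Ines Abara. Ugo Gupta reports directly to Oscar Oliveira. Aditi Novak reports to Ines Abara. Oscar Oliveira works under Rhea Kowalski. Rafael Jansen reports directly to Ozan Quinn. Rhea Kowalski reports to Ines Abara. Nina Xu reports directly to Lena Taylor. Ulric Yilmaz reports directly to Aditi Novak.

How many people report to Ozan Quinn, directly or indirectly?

Ozan Quinn directly manages Rafael Jansen. Under Rafael Jansen: Dario Cohen, Sven Rossi (2). That's 3 in total.

3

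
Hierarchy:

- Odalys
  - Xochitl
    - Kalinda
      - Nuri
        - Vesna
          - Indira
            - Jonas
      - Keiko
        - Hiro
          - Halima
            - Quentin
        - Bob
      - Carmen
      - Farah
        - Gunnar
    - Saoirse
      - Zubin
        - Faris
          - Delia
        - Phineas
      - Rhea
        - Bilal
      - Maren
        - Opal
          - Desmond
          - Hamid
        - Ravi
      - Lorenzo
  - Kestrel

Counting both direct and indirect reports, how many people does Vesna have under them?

2

Vesna directly manages Indira. Under Indira: Jonas (1). That's 2 in total.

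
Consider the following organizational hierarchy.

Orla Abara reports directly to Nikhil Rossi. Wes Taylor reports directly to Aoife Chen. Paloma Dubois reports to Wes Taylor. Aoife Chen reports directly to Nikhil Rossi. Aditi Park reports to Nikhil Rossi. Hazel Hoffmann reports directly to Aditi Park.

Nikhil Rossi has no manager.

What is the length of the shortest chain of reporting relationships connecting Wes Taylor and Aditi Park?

3

Wes Taylor is 2 levels below Nikhil Rossi, and Aditi Park is 1 level below Nikhil Rossi (their lowest common manager). The shortest path runs up from Wes Taylor to Nikhil Rossi and back down to Aditi Park: 2 + 1 = 3 links.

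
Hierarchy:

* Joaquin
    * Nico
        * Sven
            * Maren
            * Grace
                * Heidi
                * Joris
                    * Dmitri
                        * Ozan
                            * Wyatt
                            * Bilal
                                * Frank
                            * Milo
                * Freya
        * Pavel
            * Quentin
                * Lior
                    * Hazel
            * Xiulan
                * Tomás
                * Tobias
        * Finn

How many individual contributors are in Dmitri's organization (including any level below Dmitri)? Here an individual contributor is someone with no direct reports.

3

The people in Dmitri's organization with no one reporting to them are Milo, Frank, Wyatt. That is 3.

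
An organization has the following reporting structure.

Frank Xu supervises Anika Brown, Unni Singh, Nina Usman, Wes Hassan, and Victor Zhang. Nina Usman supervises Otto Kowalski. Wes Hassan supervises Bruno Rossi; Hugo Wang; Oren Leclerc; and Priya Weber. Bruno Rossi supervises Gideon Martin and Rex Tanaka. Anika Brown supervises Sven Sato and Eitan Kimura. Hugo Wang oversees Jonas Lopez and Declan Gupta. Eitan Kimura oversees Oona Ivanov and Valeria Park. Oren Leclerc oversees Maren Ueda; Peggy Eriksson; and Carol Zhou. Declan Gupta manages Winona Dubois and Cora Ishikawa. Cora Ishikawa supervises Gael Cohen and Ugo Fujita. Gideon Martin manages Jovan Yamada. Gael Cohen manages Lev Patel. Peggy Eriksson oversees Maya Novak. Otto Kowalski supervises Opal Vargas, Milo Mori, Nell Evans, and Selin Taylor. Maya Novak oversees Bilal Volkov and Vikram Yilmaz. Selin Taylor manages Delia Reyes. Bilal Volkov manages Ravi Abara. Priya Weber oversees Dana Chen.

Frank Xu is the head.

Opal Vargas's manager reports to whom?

Nina Usman

Opal Vargas reports to Otto Kowalski, and Otto Kowalski reports to Nina Usman. So Opal Vargas's skip-level manager is Nina Usman.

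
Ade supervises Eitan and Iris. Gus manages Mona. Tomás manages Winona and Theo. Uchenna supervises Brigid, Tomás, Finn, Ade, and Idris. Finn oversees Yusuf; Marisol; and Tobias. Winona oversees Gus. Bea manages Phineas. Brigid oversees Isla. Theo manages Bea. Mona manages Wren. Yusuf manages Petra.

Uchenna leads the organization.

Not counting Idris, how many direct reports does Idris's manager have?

Idris reports to Uchenna. Uchenna's other direct reports are Brigid, Tomás, Finn, Ade — 4 peers.

4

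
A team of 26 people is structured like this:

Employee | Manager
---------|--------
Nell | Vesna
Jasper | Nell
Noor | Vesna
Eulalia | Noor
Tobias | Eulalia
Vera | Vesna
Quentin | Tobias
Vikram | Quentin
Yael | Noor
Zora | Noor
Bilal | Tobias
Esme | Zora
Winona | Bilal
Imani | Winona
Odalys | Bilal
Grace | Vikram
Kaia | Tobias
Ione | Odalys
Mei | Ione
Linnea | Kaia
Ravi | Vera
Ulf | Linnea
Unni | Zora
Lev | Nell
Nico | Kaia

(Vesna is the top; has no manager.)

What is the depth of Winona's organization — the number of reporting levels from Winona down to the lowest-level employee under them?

The longest chain under Winona runs Winona → Imani, which is 1 level below Winona.

1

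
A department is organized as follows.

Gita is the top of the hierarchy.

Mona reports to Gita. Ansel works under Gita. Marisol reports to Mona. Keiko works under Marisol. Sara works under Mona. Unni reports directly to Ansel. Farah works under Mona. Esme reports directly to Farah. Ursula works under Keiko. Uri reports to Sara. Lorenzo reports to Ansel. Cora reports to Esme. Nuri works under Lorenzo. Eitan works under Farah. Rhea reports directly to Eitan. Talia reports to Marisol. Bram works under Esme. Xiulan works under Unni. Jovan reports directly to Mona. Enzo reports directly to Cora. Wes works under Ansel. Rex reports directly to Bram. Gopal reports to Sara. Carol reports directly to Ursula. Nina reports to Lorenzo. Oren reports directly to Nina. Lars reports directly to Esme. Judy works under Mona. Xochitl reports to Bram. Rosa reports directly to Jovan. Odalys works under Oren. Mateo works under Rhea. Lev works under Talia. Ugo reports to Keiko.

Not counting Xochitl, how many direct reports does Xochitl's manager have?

Xochitl reports to Bram. Bram's other direct reports are Rex — 1 peer.

1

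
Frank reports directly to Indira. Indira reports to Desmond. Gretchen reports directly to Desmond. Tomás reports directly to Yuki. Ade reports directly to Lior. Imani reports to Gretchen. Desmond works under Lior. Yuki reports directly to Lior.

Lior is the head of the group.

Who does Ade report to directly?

Ade reports directly to Lior.

Lior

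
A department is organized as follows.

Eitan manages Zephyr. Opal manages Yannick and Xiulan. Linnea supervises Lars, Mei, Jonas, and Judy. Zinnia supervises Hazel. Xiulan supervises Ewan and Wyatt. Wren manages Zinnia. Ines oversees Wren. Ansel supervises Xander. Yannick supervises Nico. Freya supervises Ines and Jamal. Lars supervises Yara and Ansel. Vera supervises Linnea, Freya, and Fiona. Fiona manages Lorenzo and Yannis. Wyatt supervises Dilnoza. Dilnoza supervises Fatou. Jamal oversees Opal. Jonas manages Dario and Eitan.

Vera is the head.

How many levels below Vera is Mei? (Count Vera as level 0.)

2

Chain from Mei up to Vera: Mei → Linnea → Vera. That is 2 steps up, so Mei is 2 levels below Vera.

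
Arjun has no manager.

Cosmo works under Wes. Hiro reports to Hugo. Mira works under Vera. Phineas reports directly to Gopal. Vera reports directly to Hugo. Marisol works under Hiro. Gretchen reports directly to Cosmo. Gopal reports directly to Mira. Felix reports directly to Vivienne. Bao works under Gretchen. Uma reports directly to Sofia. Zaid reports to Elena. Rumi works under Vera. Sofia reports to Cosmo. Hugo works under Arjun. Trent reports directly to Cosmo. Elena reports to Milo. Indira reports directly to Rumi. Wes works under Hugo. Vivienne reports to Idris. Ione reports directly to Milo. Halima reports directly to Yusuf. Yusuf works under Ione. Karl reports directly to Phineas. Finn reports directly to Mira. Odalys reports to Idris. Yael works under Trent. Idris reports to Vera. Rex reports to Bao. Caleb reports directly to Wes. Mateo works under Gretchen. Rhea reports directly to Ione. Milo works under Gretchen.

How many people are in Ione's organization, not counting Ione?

Ione directly manages Yusuf, Rhea. Under Yusuf: Halima (1). Rhea has no reports. So Ione's organization is 2 direct reports plus everyone under them: 2 + 1 = 3.

3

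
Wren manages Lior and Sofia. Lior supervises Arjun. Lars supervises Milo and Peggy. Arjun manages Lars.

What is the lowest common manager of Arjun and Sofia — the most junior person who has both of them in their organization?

Wren

Arjun's chain of managers is Lior, Wren. Sofia's chain of managers is Wren. The first manager that appears in both chains is Wren.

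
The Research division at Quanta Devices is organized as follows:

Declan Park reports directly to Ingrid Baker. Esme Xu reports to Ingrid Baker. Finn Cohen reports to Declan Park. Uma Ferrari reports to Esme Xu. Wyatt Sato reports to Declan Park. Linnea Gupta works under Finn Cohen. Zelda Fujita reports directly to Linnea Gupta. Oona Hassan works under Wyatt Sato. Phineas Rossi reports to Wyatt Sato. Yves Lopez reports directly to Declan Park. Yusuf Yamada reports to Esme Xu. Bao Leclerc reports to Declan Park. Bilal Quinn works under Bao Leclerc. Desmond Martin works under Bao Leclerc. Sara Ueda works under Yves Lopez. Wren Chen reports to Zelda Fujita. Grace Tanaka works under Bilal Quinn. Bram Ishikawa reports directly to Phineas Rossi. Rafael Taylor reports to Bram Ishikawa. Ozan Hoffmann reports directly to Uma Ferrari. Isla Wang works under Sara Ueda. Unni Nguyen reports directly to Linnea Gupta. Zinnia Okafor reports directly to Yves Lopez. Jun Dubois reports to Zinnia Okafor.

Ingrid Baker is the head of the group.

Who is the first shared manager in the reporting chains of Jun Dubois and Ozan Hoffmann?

Jun Dubois's chain of managers is Zinnia Okafor, Yves Lopez, Declan Park, Ingrid Baker. Ozan Hoffmann's chain of managers is Uma Ferrari, Esme Xu, Ingrid Baker. The first manager that appears in both chains is Ingrid Baker.

Ingrid Baker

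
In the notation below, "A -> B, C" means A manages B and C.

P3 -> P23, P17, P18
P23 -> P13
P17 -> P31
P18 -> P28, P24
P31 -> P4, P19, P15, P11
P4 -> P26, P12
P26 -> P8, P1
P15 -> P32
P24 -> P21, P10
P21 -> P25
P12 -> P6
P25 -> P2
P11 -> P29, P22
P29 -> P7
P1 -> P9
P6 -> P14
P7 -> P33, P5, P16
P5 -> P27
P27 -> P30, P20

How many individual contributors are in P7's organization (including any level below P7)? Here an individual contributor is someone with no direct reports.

The people in P7's organization with no one reporting to them are P16, P20, P30, P33. That is 4.

4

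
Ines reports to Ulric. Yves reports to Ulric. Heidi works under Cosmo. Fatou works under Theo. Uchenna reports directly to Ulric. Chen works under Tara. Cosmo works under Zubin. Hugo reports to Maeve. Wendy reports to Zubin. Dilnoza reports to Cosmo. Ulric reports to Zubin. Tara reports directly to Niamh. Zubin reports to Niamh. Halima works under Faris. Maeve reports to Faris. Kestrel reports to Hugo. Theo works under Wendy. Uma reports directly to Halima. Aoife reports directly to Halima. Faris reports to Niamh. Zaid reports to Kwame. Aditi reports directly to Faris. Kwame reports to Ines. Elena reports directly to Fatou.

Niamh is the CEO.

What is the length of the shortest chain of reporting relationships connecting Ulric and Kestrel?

Ulric is 2 levels below Niamh, and Kestrel is 4 levels below Niamh (their lowest common manager). The shortest path runs up from Ulric to Niamh and back down to Kestrel: 2 + 4 = 6 links.

6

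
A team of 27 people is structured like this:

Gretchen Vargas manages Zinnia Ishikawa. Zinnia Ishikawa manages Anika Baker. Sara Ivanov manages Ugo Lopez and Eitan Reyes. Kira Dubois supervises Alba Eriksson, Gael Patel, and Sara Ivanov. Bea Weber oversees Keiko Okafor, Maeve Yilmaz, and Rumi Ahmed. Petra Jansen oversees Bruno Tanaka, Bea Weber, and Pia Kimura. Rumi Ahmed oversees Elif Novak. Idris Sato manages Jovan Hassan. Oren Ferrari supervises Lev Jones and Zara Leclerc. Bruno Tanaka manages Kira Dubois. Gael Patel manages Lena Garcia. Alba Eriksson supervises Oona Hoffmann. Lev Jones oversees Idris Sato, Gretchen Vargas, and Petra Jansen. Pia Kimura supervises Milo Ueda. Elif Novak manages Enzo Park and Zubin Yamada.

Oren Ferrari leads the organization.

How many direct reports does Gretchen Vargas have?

Gretchen Vargas directly manages Zinnia Ishikawa. That is 1 direct report.

1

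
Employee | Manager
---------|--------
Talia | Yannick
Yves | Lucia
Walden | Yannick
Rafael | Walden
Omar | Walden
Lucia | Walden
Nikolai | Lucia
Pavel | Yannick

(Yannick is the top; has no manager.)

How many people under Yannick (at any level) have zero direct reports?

6

The people in Yannick's organization with no one reporting to them are Pavel, Talia, Rafael, Omar, Yves, Nikolai. That is 6.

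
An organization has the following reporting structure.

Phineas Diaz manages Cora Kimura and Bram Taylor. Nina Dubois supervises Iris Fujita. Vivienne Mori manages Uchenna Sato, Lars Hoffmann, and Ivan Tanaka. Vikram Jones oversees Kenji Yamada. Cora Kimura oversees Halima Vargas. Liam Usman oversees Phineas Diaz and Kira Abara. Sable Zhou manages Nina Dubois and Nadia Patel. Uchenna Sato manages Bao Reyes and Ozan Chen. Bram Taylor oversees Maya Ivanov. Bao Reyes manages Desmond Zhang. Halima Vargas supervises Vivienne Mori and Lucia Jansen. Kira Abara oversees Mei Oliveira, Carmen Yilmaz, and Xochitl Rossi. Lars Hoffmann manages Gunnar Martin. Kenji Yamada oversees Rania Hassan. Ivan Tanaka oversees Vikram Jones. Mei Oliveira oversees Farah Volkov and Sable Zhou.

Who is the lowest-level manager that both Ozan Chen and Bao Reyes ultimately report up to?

Ozan Chen's chain of managers is Uchenna Sato, Vivienne Mori, Halima Vargas, Cora Kimura, Phineas Diaz, Liam Usman. Bao Reyes's chain of managers is Uchenna Sato, Vivienne Mori, Halima Vargas, Cora Kimura, Phineas Diaz, Liam Usman. The first manager that appears in both chains is Uchenna Sato.

Uchenna Sato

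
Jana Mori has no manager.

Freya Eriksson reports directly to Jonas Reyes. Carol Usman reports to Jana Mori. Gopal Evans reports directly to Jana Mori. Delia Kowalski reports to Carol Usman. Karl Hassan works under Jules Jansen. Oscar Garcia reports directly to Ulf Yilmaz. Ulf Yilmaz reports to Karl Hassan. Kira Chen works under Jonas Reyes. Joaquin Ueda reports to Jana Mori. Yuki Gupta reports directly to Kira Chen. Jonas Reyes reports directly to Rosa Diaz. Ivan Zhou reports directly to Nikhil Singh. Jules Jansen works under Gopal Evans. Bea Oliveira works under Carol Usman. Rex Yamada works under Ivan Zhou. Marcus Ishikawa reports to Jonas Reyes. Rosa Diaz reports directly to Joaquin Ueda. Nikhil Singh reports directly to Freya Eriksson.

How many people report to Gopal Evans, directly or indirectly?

Gopal Evans directly manages Jules Jansen. Under Jules Jansen: Karl Hassan, Ulf Yilmaz, Oscar Garcia (3). That's 4 in total.

4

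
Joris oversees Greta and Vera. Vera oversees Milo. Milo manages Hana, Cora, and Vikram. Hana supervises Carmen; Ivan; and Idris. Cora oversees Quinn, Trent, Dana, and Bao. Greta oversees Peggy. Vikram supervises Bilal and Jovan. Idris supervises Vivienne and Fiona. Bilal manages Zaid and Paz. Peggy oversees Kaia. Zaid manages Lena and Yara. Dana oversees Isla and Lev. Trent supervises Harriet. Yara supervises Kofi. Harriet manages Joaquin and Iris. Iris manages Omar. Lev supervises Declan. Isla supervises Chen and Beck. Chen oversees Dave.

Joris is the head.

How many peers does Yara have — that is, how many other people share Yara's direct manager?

1

Yara reports to Zaid. Zaid's other direct reports are Lena — 1 peer.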